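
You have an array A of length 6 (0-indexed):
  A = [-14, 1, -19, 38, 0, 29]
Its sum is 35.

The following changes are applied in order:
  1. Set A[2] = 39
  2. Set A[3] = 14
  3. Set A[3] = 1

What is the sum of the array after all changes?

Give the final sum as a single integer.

Answer: 56

Derivation:
Initial sum: 35
Change 1: A[2] -19 -> 39, delta = 58, sum = 93
Change 2: A[3] 38 -> 14, delta = -24, sum = 69
Change 3: A[3] 14 -> 1, delta = -13, sum = 56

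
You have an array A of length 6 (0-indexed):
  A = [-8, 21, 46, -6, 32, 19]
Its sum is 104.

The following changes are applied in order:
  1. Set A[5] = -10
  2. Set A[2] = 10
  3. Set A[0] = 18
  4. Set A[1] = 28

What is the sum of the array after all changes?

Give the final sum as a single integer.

Initial sum: 104
Change 1: A[5] 19 -> -10, delta = -29, sum = 75
Change 2: A[2] 46 -> 10, delta = -36, sum = 39
Change 3: A[0] -8 -> 18, delta = 26, sum = 65
Change 4: A[1] 21 -> 28, delta = 7, sum = 72

Answer: 72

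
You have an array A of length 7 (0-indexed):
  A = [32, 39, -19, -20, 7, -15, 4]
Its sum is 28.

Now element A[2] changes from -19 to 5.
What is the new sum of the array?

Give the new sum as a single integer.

Old value at index 2: -19
New value at index 2: 5
Delta = 5 - -19 = 24
New sum = old_sum + delta = 28 + (24) = 52

Answer: 52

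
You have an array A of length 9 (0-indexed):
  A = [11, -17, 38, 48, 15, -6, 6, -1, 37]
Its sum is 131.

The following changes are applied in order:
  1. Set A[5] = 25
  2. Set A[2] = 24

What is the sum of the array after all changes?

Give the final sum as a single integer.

Initial sum: 131
Change 1: A[5] -6 -> 25, delta = 31, sum = 162
Change 2: A[2] 38 -> 24, delta = -14, sum = 148

Answer: 148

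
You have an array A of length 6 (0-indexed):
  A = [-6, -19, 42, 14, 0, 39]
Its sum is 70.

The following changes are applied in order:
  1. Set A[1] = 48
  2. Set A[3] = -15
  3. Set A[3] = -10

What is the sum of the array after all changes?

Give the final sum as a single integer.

Answer: 113

Derivation:
Initial sum: 70
Change 1: A[1] -19 -> 48, delta = 67, sum = 137
Change 2: A[3] 14 -> -15, delta = -29, sum = 108
Change 3: A[3] -15 -> -10, delta = 5, sum = 113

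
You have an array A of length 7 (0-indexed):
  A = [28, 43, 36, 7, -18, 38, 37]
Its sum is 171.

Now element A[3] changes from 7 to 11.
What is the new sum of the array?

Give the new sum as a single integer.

Old value at index 3: 7
New value at index 3: 11
Delta = 11 - 7 = 4
New sum = old_sum + delta = 171 + (4) = 175

Answer: 175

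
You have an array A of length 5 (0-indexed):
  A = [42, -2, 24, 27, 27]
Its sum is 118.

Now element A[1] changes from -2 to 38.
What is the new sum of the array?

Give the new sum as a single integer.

Answer: 158

Derivation:
Old value at index 1: -2
New value at index 1: 38
Delta = 38 - -2 = 40
New sum = old_sum + delta = 118 + (40) = 158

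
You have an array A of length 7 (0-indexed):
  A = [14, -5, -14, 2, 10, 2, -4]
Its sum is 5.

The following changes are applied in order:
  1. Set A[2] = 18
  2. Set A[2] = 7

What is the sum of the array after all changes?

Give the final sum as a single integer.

Initial sum: 5
Change 1: A[2] -14 -> 18, delta = 32, sum = 37
Change 2: A[2] 18 -> 7, delta = -11, sum = 26

Answer: 26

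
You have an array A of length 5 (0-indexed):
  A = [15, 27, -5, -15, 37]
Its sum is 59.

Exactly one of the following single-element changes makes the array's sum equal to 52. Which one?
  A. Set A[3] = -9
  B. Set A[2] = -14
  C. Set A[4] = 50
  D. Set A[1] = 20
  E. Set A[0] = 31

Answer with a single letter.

Option A: A[3] -15->-9, delta=6, new_sum=59+(6)=65
Option B: A[2] -5->-14, delta=-9, new_sum=59+(-9)=50
Option C: A[4] 37->50, delta=13, new_sum=59+(13)=72
Option D: A[1] 27->20, delta=-7, new_sum=59+(-7)=52 <-- matches target
Option E: A[0] 15->31, delta=16, new_sum=59+(16)=75

Answer: D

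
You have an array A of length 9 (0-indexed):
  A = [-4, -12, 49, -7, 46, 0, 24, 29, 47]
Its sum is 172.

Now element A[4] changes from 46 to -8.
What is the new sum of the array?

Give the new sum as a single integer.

Old value at index 4: 46
New value at index 4: -8
Delta = -8 - 46 = -54
New sum = old_sum + delta = 172 + (-54) = 118

Answer: 118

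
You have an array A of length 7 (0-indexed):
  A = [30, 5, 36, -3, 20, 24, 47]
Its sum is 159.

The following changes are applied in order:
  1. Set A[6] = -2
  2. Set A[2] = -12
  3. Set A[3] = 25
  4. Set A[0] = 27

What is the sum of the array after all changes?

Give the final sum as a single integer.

Answer: 87

Derivation:
Initial sum: 159
Change 1: A[6] 47 -> -2, delta = -49, sum = 110
Change 2: A[2] 36 -> -12, delta = -48, sum = 62
Change 3: A[3] -3 -> 25, delta = 28, sum = 90
Change 4: A[0] 30 -> 27, delta = -3, sum = 87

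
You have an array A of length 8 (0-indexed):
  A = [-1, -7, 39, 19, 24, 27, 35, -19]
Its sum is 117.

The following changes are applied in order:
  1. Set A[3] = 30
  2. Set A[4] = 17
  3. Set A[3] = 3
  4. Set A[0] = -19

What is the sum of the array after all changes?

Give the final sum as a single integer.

Initial sum: 117
Change 1: A[3] 19 -> 30, delta = 11, sum = 128
Change 2: A[4] 24 -> 17, delta = -7, sum = 121
Change 3: A[3] 30 -> 3, delta = -27, sum = 94
Change 4: A[0] -1 -> -19, delta = -18, sum = 76

Answer: 76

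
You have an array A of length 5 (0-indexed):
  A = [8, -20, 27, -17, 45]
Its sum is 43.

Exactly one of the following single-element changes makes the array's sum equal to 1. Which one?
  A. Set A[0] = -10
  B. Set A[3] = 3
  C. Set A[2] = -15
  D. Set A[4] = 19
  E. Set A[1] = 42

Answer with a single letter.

Answer: C

Derivation:
Option A: A[0] 8->-10, delta=-18, new_sum=43+(-18)=25
Option B: A[3] -17->3, delta=20, new_sum=43+(20)=63
Option C: A[2] 27->-15, delta=-42, new_sum=43+(-42)=1 <-- matches target
Option D: A[4] 45->19, delta=-26, new_sum=43+(-26)=17
Option E: A[1] -20->42, delta=62, new_sum=43+(62)=105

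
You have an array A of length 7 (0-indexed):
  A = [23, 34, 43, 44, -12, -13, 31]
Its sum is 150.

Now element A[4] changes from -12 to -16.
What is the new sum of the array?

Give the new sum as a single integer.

Old value at index 4: -12
New value at index 4: -16
Delta = -16 - -12 = -4
New sum = old_sum + delta = 150 + (-4) = 146

Answer: 146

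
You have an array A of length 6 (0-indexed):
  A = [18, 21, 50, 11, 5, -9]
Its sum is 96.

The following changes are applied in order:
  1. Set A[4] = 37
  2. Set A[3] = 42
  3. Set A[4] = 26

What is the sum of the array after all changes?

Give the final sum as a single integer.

Answer: 148

Derivation:
Initial sum: 96
Change 1: A[4] 5 -> 37, delta = 32, sum = 128
Change 2: A[3] 11 -> 42, delta = 31, sum = 159
Change 3: A[4] 37 -> 26, delta = -11, sum = 148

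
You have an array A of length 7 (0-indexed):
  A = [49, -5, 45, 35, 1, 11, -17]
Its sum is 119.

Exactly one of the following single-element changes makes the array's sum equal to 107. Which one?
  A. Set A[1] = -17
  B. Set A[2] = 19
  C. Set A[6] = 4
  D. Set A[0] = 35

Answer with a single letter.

Option A: A[1] -5->-17, delta=-12, new_sum=119+(-12)=107 <-- matches target
Option B: A[2] 45->19, delta=-26, new_sum=119+(-26)=93
Option C: A[6] -17->4, delta=21, new_sum=119+(21)=140
Option D: A[0] 49->35, delta=-14, new_sum=119+(-14)=105

Answer: A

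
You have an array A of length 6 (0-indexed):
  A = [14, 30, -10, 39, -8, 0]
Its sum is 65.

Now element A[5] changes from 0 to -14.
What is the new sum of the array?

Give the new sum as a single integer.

Answer: 51

Derivation:
Old value at index 5: 0
New value at index 5: -14
Delta = -14 - 0 = -14
New sum = old_sum + delta = 65 + (-14) = 51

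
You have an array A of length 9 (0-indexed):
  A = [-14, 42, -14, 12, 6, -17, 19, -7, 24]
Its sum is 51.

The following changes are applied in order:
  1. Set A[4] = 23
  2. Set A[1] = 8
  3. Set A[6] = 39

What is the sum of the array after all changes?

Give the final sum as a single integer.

Initial sum: 51
Change 1: A[4] 6 -> 23, delta = 17, sum = 68
Change 2: A[1] 42 -> 8, delta = -34, sum = 34
Change 3: A[6] 19 -> 39, delta = 20, sum = 54

Answer: 54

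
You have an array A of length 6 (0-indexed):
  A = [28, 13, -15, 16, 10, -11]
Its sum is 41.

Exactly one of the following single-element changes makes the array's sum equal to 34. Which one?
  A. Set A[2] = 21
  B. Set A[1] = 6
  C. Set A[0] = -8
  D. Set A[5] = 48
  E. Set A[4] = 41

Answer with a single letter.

Option A: A[2] -15->21, delta=36, new_sum=41+(36)=77
Option B: A[1] 13->6, delta=-7, new_sum=41+(-7)=34 <-- matches target
Option C: A[0] 28->-8, delta=-36, new_sum=41+(-36)=5
Option D: A[5] -11->48, delta=59, new_sum=41+(59)=100
Option E: A[4] 10->41, delta=31, new_sum=41+(31)=72

Answer: B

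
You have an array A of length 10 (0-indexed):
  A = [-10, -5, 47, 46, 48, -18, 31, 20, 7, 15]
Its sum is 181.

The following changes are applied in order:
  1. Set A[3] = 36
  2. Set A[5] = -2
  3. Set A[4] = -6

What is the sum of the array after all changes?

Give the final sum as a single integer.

Answer: 133

Derivation:
Initial sum: 181
Change 1: A[3] 46 -> 36, delta = -10, sum = 171
Change 2: A[5] -18 -> -2, delta = 16, sum = 187
Change 3: A[4] 48 -> -6, delta = -54, sum = 133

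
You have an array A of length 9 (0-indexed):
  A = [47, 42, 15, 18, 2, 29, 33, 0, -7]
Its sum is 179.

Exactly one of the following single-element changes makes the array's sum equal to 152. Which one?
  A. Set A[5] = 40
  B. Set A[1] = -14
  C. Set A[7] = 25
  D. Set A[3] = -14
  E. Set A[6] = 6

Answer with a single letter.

Option A: A[5] 29->40, delta=11, new_sum=179+(11)=190
Option B: A[1] 42->-14, delta=-56, new_sum=179+(-56)=123
Option C: A[7] 0->25, delta=25, new_sum=179+(25)=204
Option D: A[3] 18->-14, delta=-32, new_sum=179+(-32)=147
Option E: A[6] 33->6, delta=-27, new_sum=179+(-27)=152 <-- matches target

Answer: E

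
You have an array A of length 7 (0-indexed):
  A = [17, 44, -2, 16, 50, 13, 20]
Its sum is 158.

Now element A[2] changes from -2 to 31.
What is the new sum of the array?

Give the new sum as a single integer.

Answer: 191

Derivation:
Old value at index 2: -2
New value at index 2: 31
Delta = 31 - -2 = 33
New sum = old_sum + delta = 158 + (33) = 191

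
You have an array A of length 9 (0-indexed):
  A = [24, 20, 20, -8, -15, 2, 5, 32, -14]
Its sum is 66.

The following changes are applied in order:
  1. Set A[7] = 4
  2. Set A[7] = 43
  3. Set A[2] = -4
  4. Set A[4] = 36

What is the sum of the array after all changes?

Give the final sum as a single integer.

Answer: 104

Derivation:
Initial sum: 66
Change 1: A[7] 32 -> 4, delta = -28, sum = 38
Change 2: A[7] 4 -> 43, delta = 39, sum = 77
Change 3: A[2] 20 -> -4, delta = -24, sum = 53
Change 4: A[4] -15 -> 36, delta = 51, sum = 104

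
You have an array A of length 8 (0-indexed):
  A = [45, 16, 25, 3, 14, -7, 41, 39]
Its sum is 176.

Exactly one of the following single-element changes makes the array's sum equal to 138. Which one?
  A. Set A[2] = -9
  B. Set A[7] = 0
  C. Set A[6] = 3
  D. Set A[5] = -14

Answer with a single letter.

Answer: C

Derivation:
Option A: A[2] 25->-9, delta=-34, new_sum=176+(-34)=142
Option B: A[7] 39->0, delta=-39, new_sum=176+(-39)=137
Option C: A[6] 41->3, delta=-38, new_sum=176+(-38)=138 <-- matches target
Option D: A[5] -7->-14, delta=-7, new_sum=176+(-7)=169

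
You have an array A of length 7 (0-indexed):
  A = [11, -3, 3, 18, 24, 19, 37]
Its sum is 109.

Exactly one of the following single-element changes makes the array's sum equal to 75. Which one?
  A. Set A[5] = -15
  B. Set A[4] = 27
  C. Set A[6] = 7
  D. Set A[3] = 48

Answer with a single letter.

Answer: A

Derivation:
Option A: A[5] 19->-15, delta=-34, new_sum=109+(-34)=75 <-- matches target
Option B: A[4] 24->27, delta=3, new_sum=109+(3)=112
Option C: A[6] 37->7, delta=-30, new_sum=109+(-30)=79
Option D: A[3] 18->48, delta=30, new_sum=109+(30)=139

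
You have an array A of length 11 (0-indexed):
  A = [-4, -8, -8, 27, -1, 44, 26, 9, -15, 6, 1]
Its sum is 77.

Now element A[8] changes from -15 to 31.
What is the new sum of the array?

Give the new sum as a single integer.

Answer: 123

Derivation:
Old value at index 8: -15
New value at index 8: 31
Delta = 31 - -15 = 46
New sum = old_sum + delta = 77 + (46) = 123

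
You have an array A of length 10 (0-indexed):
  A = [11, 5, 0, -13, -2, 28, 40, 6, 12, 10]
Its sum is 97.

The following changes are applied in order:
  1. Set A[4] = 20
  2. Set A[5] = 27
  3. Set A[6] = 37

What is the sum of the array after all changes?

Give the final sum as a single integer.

Answer: 115

Derivation:
Initial sum: 97
Change 1: A[4] -2 -> 20, delta = 22, sum = 119
Change 2: A[5] 28 -> 27, delta = -1, sum = 118
Change 3: A[6] 40 -> 37, delta = -3, sum = 115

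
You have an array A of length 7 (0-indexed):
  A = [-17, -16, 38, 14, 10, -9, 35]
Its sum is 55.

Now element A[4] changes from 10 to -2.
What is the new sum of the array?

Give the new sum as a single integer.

Answer: 43

Derivation:
Old value at index 4: 10
New value at index 4: -2
Delta = -2 - 10 = -12
New sum = old_sum + delta = 55 + (-12) = 43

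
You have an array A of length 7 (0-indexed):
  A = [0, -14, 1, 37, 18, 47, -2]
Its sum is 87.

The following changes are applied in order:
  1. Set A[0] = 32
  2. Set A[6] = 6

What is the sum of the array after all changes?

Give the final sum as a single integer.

Initial sum: 87
Change 1: A[0] 0 -> 32, delta = 32, sum = 119
Change 2: A[6] -2 -> 6, delta = 8, sum = 127

Answer: 127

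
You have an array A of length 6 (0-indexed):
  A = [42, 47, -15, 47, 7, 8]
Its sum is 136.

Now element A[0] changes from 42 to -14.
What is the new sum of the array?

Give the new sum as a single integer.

Answer: 80

Derivation:
Old value at index 0: 42
New value at index 0: -14
Delta = -14 - 42 = -56
New sum = old_sum + delta = 136 + (-56) = 80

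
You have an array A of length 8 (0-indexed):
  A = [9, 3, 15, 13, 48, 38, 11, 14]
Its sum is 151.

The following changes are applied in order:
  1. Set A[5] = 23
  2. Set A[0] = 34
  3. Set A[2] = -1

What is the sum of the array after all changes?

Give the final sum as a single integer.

Initial sum: 151
Change 1: A[5] 38 -> 23, delta = -15, sum = 136
Change 2: A[0] 9 -> 34, delta = 25, sum = 161
Change 3: A[2] 15 -> -1, delta = -16, sum = 145

Answer: 145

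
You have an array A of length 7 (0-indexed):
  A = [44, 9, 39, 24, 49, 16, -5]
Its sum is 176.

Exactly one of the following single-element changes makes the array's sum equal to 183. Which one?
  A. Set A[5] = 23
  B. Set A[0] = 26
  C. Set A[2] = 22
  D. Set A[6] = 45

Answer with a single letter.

Option A: A[5] 16->23, delta=7, new_sum=176+(7)=183 <-- matches target
Option B: A[0] 44->26, delta=-18, new_sum=176+(-18)=158
Option C: A[2] 39->22, delta=-17, new_sum=176+(-17)=159
Option D: A[6] -5->45, delta=50, new_sum=176+(50)=226

Answer: A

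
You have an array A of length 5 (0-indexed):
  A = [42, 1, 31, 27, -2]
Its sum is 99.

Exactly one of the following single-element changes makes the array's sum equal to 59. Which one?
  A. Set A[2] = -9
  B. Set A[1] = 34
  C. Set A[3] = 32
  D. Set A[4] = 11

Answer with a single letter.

Answer: A

Derivation:
Option A: A[2] 31->-9, delta=-40, new_sum=99+(-40)=59 <-- matches target
Option B: A[1] 1->34, delta=33, new_sum=99+(33)=132
Option C: A[3] 27->32, delta=5, new_sum=99+(5)=104
Option D: A[4] -2->11, delta=13, new_sum=99+(13)=112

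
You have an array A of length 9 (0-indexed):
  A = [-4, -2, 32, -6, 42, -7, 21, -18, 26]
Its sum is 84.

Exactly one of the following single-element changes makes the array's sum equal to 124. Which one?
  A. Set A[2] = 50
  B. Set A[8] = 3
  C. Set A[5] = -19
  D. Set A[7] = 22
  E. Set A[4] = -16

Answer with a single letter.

Answer: D

Derivation:
Option A: A[2] 32->50, delta=18, new_sum=84+(18)=102
Option B: A[8] 26->3, delta=-23, new_sum=84+(-23)=61
Option C: A[5] -7->-19, delta=-12, new_sum=84+(-12)=72
Option D: A[7] -18->22, delta=40, new_sum=84+(40)=124 <-- matches target
Option E: A[4] 42->-16, delta=-58, new_sum=84+(-58)=26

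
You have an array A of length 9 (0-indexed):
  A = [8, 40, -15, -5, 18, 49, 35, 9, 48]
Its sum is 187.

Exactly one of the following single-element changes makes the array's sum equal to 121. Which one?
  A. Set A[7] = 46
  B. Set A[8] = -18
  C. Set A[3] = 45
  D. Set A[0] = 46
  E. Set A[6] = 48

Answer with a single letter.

Answer: B

Derivation:
Option A: A[7] 9->46, delta=37, new_sum=187+(37)=224
Option B: A[8] 48->-18, delta=-66, new_sum=187+(-66)=121 <-- matches target
Option C: A[3] -5->45, delta=50, new_sum=187+(50)=237
Option D: A[0] 8->46, delta=38, new_sum=187+(38)=225
Option E: A[6] 35->48, delta=13, new_sum=187+(13)=200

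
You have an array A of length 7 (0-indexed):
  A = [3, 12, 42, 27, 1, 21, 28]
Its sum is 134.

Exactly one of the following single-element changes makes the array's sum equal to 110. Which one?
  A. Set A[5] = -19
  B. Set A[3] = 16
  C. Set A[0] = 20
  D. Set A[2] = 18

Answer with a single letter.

Option A: A[5] 21->-19, delta=-40, new_sum=134+(-40)=94
Option B: A[3] 27->16, delta=-11, new_sum=134+(-11)=123
Option C: A[0] 3->20, delta=17, new_sum=134+(17)=151
Option D: A[2] 42->18, delta=-24, new_sum=134+(-24)=110 <-- matches target

Answer: D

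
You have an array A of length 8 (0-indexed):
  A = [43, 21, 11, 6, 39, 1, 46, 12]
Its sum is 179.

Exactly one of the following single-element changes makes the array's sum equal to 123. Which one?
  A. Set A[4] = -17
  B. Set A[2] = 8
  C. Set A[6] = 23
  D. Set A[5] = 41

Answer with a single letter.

Option A: A[4] 39->-17, delta=-56, new_sum=179+(-56)=123 <-- matches target
Option B: A[2] 11->8, delta=-3, new_sum=179+(-3)=176
Option C: A[6] 46->23, delta=-23, new_sum=179+(-23)=156
Option D: A[5] 1->41, delta=40, new_sum=179+(40)=219

Answer: A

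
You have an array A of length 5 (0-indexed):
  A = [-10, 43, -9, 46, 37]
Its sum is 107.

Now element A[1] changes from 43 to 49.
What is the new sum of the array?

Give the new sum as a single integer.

Answer: 113

Derivation:
Old value at index 1: 43
New value at index 1: 49
Delta = 49 - 43 = 6
New sum = old_sum + delta = 107 + (6) = 113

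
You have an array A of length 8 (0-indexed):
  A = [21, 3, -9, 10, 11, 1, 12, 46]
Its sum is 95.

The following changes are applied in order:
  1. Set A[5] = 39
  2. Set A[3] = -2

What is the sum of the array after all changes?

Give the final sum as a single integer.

Answer: 121

Derivation:
Initial sum: 95
Change 1: A[5] 1 -> 39, delta = 38, sum = 133
Change 2: A[3] 10 -> -2, delta = -12, sum = 121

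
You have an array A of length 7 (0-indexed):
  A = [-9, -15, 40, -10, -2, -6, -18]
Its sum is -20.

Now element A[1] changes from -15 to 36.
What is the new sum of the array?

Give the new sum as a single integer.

Old value at index 1: -15
New value at index 1: 36
Delta = 36 - -15 = 51
New sum = old_sum + delta = -20 + (51) = 31

Answer: 31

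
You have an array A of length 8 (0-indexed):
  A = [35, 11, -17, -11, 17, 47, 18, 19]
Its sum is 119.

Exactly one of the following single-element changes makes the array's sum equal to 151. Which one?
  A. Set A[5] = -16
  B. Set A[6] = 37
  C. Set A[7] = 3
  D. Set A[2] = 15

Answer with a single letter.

Option A: A[5] 47->-16, delta=-63, new_sum=119+(-63)=56
Option B: A[6] 18->37, delta=19, new_sum=119+(19)=138
Option C: A[7] 19->3, delta=-16, new_sum=119+(-16)=103
Option D: A[2] -17->15, delta=32, new_sum=119+(32)=151 <-- matches target

Answer: D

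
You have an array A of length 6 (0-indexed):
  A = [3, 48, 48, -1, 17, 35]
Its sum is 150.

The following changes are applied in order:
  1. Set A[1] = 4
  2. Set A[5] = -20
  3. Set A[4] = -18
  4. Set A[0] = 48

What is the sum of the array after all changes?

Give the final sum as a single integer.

Answer: 61

Derivation:
Initial sum: 150
Change 1: A[1] 48 -> 4, delta = -44, sum = 106
Change 2: A[5] 35 -> -20, delta = -55, sum = 51
Change 3: A[4] 17 -> -18, delta = -35, sum = 16
Change 4: A[0] 3 -> 48, delta = 45, sum = 61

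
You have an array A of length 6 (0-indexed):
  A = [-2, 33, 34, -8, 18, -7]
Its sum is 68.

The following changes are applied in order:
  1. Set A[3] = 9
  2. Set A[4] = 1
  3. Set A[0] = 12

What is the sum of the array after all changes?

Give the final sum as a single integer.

Initial sum: 68
Change 1: A[3] -8 -> 9, delta = 17, sum = 85
Change 2: A[4] 18 -> 1, delta = -17, sum = 68
Change 3: A[0] -2 -> 12, delta = 14, sum = 82

Answer: 82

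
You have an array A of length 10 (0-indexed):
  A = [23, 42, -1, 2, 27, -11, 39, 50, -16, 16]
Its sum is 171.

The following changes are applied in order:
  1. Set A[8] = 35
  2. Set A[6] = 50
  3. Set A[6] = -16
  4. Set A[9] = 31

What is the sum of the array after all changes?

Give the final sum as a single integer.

Initial sum: 171
Change 1: A[8] -16 -> 35, delta = 51, sum = 222
Change 2: A[6] 39 -> 50, delta = 11, sum = 233
Change 3: A[6] 50 -> -16, delta = -66, sum = 167
Change 4: A[9] 16 -> 31, delta = 15, sum = 182

Answer: 182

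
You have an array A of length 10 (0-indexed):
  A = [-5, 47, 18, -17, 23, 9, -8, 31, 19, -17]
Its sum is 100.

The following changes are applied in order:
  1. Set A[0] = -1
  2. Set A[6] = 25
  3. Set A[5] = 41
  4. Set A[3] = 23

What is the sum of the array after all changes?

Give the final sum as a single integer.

Initial sum: 100
Change 1: A[0] -5 -> -1, delta = 4, sum = 104
Change 2: A[6] -8 -> 25, delta = 33, sum = 137
Change 3: A[5] 9 -> 41, delta = 32, sum = 169
Change 4: A[3] -17 -> 23, delta = 40, sum = 209

Answer: 209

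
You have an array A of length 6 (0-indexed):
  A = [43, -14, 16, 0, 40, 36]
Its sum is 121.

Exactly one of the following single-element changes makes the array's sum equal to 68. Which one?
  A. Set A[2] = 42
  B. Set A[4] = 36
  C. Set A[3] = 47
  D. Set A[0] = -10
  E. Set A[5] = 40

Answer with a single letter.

Option A: A[2] 16->42, delta=26, new_sum=121+(26)=147
Option B: A[4] 40->36, delta=-4, new_sum=121+(-4)=117
Option C: A[3] 0->47, delta=47, new_sum=121+(47)=168
Option D: A[0] 43->-10, delta=-53, new_sum=121+(-53)=68 <-- matches target
Option E: A[5] 36->40, delta=4, new_sum=121+(4)=125

Answer: D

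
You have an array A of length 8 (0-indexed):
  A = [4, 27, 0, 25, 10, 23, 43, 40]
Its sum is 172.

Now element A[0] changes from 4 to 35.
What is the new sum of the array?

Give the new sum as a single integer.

Answer: 203

Derivation:
Old value at index 0: 4
New value at index 0: 35
Delta = 35 - 4 = 31
New sum = old_sum + delta = 172 + (31) = 203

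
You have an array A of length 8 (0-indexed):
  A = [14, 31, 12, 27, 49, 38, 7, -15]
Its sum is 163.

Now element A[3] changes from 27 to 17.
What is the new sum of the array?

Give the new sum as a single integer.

Answer: 153

Derivation:
Old value at index 3: 27
New value at index 3: 17
Delta = 17 - 27 = -10
New sum = old_sum + delta = 163 + (-10) = 153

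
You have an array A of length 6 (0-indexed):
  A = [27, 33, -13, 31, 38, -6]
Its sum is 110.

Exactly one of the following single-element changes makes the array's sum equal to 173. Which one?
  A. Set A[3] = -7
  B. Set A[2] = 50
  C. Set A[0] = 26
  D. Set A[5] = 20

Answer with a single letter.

Answer: B

Derivation:
Option A: A[3] 31->-7, delta=-38, new_sum=110+(-38)=72
Option B: A[2] -13->50, delta=63, new_sum=110+(63)=173 <-- matches target
Option C: A[0] 27->26, delta=-1, new_sum=110+(-1)=109
Option D: A[5] -6->20, delta=26, new_sum=110+(26)=136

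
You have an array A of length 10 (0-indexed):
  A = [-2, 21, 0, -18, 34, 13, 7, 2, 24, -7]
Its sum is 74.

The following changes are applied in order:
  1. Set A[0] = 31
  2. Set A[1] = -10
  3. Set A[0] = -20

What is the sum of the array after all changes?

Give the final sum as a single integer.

Answer: 25

Derivation:
Initial sum: 74
Change 1: A[0] -2 -> 31, delta = 33, sum = 107
Change 2: A[1] 21 -> -10, delta = -31, sum = 76
Change 3: A[0] 31 -> -20, delta = -51, sum = 25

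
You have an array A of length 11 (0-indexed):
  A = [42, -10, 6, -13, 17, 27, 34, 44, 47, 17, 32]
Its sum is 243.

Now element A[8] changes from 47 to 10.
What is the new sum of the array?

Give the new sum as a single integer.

Old value at index 8: 47
New value at index 8: 10
Delta = 10 - 47 = -37
New sum = old_sum + delta = 243 + (-37) = 206

Answer: 206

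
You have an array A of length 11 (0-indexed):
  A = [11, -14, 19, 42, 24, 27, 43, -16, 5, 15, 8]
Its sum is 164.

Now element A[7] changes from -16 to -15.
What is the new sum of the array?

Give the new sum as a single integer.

Old value at index 7: -16
New value at index 7: -15
Delta = -15 - -16 = 1
New sum = old_sum + delta = 164 + (1) = 165

Answer: 165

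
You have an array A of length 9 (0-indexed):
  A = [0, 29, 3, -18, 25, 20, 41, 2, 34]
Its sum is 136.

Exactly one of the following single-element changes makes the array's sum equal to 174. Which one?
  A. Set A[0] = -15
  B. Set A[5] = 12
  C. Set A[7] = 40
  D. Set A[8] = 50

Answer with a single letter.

Option A: A[0] 0->-15, delta=-15, new_sum=136+(-15)=121
Option B: A[5] 20->12, delta=-8, new_sum=136+(-8)=128
Option C: A[7] 2->40, delta=38, new_sum=136+(38)=174 <-- matches target
Option D: A[8] 34->50, delta=16, new_sum=136+(16)=152

Answer: C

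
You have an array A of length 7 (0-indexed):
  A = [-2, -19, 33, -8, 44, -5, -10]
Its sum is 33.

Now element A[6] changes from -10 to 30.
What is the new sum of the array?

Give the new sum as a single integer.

Answer: 73

Derivation:
Old value at index 6: -10
New value at index 6: 30
Delta = 30 - -10 = 40
New sum = old_sum + delta = 33 + (40) = 73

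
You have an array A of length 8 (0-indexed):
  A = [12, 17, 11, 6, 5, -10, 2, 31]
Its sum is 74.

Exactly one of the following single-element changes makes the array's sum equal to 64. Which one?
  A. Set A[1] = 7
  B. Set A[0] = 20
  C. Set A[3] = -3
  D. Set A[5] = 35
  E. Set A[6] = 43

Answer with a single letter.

Option A: A[1] 17->7, delta=-10, new_sum=74+(-10)=64 <-- matches target
Option B: A[0] 12->20, delta=8, new_sum=74+(8)=82
Option C: A[3] 6->-3, delta=-9, new_sum=74+(-9)=65
Option D: A[5] -10->35, delta=45, new_sum=74+(45)=119
Option E: A[6] 2->43, delta=41, new_sum=74+(41)=115

Answer: A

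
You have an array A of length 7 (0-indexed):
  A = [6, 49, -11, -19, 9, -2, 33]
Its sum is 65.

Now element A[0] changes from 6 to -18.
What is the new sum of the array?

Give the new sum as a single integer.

Answer: 41

Derivation:
Old value at index 0: 6
New value at index 0: -18
Delta = -18 - 6 = -24
New sum = old_sum + delta = 65 + (-24) = 41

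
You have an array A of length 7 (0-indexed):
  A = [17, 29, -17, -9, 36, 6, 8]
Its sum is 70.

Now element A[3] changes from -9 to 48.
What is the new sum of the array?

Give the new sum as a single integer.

Old value at index 3: -9
New value at index 3: 48
Delta = 48 - -9 = 57
New sum = old_sum + delta = 70 + (57) = 127

Answer: 127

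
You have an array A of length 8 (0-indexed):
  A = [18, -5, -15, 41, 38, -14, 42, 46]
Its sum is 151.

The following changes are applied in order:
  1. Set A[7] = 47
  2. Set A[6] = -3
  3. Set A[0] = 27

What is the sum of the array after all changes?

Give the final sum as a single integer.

Answer: 116

Derivation:
Initial sum: 151
Change 1: A[7] 46 -> 47, delta = 1, sum = 152
Change 2: A[6] 42 -> -3, delta = -45, sum = 107
Change 3: A[0] 18 -> 27, delta = 9, sum = 116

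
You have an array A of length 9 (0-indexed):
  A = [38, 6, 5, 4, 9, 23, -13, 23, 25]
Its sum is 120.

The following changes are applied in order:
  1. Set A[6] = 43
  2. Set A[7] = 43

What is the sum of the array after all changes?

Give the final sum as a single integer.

Initial sum: 120
Change 1: A[6] -13 -> 43, delta = 56, sum = 176
Change 2: A[7] 23 -> 43, delta = 20, sum = 196

Answer: 196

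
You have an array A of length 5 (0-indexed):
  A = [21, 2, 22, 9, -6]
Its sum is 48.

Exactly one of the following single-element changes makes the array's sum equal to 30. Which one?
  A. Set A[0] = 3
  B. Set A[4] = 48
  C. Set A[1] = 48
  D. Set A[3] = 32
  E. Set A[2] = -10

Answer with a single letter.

Answer: A

Derivation:
Option A: A[0] 21->3, delta=-18, new_sum=48+(-18)=30 <-- matches target
Option B: A[4] -6->48, delta=54, new_sum=48+(54)=102
Option C: A[1] 2->48, delta=46, new_sum=48+(46)=94
Option D: A[3] 9->32, delta=23, new_sum=48+(23)=71
Option E: A[2] 22->-10, delta=-32, new_sum=48+(-32)=16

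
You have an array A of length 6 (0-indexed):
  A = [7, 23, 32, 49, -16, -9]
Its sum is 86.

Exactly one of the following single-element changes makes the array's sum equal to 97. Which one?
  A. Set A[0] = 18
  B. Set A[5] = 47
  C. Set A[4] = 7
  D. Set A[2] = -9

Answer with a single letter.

Option A: A[0] 7->18, delta=11, new_sum=86+(11)=97 <-- matches target
Option B: A[5] -9->47, delta=56, new_sum=86+(56)=142
Option C: A[4] -16->7, delta=23, new_sum=86+(23)=109
Option D: A[2] 32->-9, delta=-41, new_sum=86+(-41)=45

Answer: A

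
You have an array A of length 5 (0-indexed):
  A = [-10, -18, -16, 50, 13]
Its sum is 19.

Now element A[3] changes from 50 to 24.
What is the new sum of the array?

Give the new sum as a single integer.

Old value at index 3: 50
New value at index 3: 24
Delta = 24 - 50 = -26
New sum = old_sum + delta = 19 + (-26) = -7

Answer: -7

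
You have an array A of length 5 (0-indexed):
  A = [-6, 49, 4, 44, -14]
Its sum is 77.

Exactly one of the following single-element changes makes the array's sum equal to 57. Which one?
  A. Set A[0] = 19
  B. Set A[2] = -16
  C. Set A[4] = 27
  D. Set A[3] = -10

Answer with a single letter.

Answer: B

Derivation:
Option A: A[0] -6->19, delta=25, new_sum=77+(25)=102
Option B: A[2] 4->-16, delta=-20, new_sum=77+(-20)=57 <-- matches target
Option C: A[4] -14->27, delta=41, new_sum=77+(41)=118
Option D: A[3] 44->-10, delta=-54, new_sum=77+(-54)=23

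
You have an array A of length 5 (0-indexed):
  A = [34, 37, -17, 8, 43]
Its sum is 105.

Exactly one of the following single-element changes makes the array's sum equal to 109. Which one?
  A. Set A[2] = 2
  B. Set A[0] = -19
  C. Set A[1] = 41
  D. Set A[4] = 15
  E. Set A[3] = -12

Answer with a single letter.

Answer: C

Derivation:
Option A: A[2] -17->2, delta=19, new_sum=105+(19)=124
Option B: A[0] 34->-19, delta=-53, new_sum=105+(-53)=52
Option C: A[1] 37->41, delta=4, new_sum=105+(4)=109 <-- matches target
Option D: A[4] 43->15, delta=-28, new_sum=105+(-28)=77
Option E: A[3] 8->-12, delta=-20, new_sum=105+(-20)=85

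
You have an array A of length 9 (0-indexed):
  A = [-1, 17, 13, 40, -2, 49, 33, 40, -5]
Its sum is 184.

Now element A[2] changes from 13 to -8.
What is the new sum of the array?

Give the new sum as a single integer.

Answer: 163

Derivation:
Old value at index 2: 13
New value at index 2: -8
Delta = -8 - 13 = -21
New sum = old_sum + delta = 184 + (-21) = 163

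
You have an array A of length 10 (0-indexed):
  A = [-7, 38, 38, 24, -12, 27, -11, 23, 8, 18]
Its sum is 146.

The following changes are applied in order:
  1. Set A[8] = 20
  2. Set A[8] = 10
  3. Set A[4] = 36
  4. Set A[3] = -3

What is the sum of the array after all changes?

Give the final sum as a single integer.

Answer: 169

Derivation:
Initial sum: 146
Change 1: A[8] 8 -> 20, delta = 12, sum = 158
Change 2: A[8] 20 -> 10, delta = -10, sum = 148
Change 3: A[4] -12 -> 36, delta = 48, sum = 196
Change 4: A[3] 24 -> -3, delta = -27, sum = 169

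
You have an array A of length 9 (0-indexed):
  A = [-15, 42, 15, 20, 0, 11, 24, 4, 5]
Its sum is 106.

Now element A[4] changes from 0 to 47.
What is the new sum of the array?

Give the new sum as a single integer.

Old value at index 4: 0
New value at index 4: 47
Delta = 47 - 0 = 47
New sum = old_sum + delta = 106 + (47) = 153

Answer: 153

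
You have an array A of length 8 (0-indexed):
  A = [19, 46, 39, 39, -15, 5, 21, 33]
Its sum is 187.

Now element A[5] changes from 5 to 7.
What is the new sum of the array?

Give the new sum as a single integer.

Answer: 189

Derivation:
Old value at index 5: 5
New value at index 5: 7
Delta = 7 - 5 = 2
New sum = old_sum + delta = 187 + (2) = 189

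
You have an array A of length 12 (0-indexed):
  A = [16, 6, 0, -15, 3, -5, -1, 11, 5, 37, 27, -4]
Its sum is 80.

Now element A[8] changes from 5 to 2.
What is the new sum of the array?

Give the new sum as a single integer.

Old value at index 8: 5
New value at index 8: 2
Delta = 2 - 5 = -3
New sum = old_sum + delta = 80 + (-3) = 77

Answer: 77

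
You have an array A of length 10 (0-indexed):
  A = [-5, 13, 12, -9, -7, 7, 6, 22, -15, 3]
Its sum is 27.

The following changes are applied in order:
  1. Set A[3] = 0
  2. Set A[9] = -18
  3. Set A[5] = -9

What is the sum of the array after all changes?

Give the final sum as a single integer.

Initial sum: 27
Change 1: A[3] -9 -> 0, delta = 9, sum = 36
Change 2: A[9] 3 -> -18, delta = -21, sum = 15
Change 3: A[5] 7 -> -9, delta = -16, sum = -1

Answer: -1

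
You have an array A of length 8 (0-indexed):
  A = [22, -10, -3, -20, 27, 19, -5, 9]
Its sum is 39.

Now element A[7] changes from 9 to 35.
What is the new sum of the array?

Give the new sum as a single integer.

Old value at index 7: 9
New value at index 7: 35
Delta = 35 - 9 = 26
New sum = old_sum + delta = 39 + (26) = 65

Answer: 65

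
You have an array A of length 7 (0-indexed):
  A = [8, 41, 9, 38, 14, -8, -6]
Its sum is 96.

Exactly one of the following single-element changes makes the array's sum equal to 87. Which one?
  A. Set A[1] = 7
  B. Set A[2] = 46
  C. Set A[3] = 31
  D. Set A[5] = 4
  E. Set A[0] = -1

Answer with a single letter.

Answer: E

Derivation:
Option A: A[1] 41->7, delta=-34, new_sum=96+(-34)=62
Option B: A[2] 9->46, delta=37, new_sum=96+(37)=133
Option C: A[3] 38->31, delta=-7, new_sum=96+(-7)=89
Option D: A[5] -8->4, delta=12, new_sum=96+(12)=108
Option E: A[0] 8->-1, delta=-9, new_sum=96+(-9)=87 <-- matches target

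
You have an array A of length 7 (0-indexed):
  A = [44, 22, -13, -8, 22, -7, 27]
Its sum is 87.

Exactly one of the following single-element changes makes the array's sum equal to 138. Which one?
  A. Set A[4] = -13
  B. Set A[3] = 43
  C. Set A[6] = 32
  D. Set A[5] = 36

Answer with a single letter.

Option A: A[4] 22->-13, delta=-35, new_sum=87+(-35)=52
Option B: A[3] -8->43, delta=51, new_sum=87+(51)=138 <-- matches target
Option C: A[6] 27->32, delta=5, new_sum=87+(5)=92
Option D: A[5] -7->36, delta=43, new_sum=87+(43)=130

Answer: B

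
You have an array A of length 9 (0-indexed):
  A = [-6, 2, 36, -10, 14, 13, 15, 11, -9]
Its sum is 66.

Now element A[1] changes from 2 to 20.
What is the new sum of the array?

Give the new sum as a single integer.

Old value at index 1: 2
New value at index 1: 20
Delta = 20 - 2 = 18
New sum = old_sum + delta = 66 + (18) = 84

Answer: 84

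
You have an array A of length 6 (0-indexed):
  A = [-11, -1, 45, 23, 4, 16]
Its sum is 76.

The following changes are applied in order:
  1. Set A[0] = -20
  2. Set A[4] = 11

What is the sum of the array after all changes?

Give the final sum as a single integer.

Initial sum: 76
Change 1: A[0] -11 -> -20, delta = -9, sum = 67
Change 2: A[4] 4 -> 11, delta = 7, sum = 74

Answer: 74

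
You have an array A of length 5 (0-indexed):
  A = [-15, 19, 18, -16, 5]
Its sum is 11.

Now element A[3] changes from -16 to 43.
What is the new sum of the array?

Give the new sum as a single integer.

Old value at index 3: -16
New value at index 3: 43
Delta = 43 - -16 = 59
New sum = old_sum + delta = 11 + (59) = 70

Answer: 70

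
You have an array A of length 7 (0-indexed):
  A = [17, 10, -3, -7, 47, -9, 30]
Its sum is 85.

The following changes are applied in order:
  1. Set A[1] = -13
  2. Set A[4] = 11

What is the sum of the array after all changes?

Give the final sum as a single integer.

Initial sum: 85
Change 1: A[1] 10 -> -13, delta = -23, sum = 62
Change 2: A[4] 47 -> 11, delta = -36, sum = 26

Answer: 26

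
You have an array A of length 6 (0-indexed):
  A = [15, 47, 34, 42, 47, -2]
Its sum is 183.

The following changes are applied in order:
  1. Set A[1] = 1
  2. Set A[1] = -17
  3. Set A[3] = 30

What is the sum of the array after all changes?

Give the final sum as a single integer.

Answer: 107

Derivation:
Initial sum: 183
Change 1: A[1] 47 -> 1, delta = -46, sum = 137
Change 2: A[1] 1 -> -17, delta = -18, sum = 119
Change 3: A[3] 42 -> 30, delta = -12, sum = 107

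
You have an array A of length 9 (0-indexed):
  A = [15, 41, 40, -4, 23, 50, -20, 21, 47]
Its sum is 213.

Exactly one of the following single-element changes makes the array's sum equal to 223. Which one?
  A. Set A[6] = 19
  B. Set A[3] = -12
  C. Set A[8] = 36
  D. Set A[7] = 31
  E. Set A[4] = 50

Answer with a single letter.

Answer: D

Derivation:
Option A: A[6] -20->19, delta=39, new_sum=213+(39)=252
Option B: A[3] -4->-12, delta=-8, new_sum=213+(-8)=205
Option C: A[8] 47->36, delta=-11, new_sum=213+(-11)=202
Option D: A[7] 21->31, delta=10, new_sum=213+(10)=223 <-- matches target
Option E: A[4] 23->50, delta=27, new_sum=213+(27)=240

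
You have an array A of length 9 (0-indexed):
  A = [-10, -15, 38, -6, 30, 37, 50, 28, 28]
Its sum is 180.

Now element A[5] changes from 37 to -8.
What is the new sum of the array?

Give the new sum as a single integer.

Answer: 135

Derivation:
Old value at index 5: 37
New value at index 5: -8
Delta = -8 - 37 = -45
New sum = old_sum + delta = 180 + (-45) = 135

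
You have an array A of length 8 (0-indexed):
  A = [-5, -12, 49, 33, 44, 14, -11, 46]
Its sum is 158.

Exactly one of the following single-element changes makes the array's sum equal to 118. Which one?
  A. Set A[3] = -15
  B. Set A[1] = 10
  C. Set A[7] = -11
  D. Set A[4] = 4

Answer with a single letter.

Answer: D

Derivation:
Option A: A[3] 33->-15, delta=-48, new_sum=158+(-48)=110
Option B: A[1] -12->10, delta=22, new_sum=158+(22)=180
Option C: A[7] 46->-11, delta=-57, new_sum=158+(-57)=101
Option D: A[4] 44->4, delta=-40, new_sum=158+(-40)=118 <-- matches target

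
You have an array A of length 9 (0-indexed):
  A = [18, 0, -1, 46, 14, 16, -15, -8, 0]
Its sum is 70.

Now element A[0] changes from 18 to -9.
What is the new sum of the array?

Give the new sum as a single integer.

Answer: 43

Derivation:
Old value at index 0: 18
New value at index 0: -9
Delta = -9 - 18 = -27
New sum = old_sum + delta = 70 + (-27) = 43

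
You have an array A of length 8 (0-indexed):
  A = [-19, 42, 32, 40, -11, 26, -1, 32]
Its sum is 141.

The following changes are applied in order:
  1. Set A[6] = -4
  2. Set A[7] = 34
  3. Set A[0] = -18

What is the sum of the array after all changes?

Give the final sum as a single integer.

Initial sum: 141
Change 1: A[6] -1 -> -4, delta = -3, sum = 138
Change 2: A[7] 32 -> 34, delta = 2, sum = 140
Change 3: A[0] -19 -> -18, delta = 1, sum = 141

Answer: 141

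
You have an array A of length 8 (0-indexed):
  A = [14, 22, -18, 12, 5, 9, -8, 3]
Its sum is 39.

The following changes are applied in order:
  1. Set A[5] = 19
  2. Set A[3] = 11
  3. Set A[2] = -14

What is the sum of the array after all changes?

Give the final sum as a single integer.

Answer: 52

Derivation:
Initial sum: 39
Change 1: A[5] 9 -> 19, delta = 10, sum = 49
Change 2: A[3] 12 -> 11, delta = -1, sum = 48
Change 3: A[2] -18 -> -14, delta = 4, sum = 52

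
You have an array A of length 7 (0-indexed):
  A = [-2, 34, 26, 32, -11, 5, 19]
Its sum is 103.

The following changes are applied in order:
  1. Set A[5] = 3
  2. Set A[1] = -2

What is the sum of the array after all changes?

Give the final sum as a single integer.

Initial sum: 103
Change 1: A[5] 5 -> 3, delta = -2, sum = 101
Change 2: A[1] 34 -> -2, delta = -36, sum = 65

Answer: 65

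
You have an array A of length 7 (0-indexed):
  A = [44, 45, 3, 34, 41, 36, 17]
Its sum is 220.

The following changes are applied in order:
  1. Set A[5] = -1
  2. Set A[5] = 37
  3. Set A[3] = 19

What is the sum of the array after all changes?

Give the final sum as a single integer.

Answer: 206

Derivation:
Initial sum: 220
Change 1: A[5] 36 -> -1, delta = -37, sum = 183
Change 2: A[5] -1 -> 37, delta = 38, sum = 221
Change 3: A[3] 34 -> 19, delta = -15, sum = 206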